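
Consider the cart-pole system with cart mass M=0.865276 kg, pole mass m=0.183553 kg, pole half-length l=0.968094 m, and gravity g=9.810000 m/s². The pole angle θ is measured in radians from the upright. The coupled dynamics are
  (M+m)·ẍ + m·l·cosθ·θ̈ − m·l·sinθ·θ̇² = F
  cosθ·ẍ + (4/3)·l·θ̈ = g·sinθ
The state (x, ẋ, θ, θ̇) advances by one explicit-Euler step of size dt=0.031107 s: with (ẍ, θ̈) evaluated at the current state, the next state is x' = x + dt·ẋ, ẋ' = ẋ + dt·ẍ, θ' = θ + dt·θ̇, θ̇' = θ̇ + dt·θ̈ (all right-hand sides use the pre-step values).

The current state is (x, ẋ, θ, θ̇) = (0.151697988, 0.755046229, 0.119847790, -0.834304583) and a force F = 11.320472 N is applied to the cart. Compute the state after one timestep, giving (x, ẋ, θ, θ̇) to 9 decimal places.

sinθ=0.119561091, cosθ=0.992826846
temp = (F + m·l·θ̇²·sinθ)/(M+m) = (11.320472 + 0.014788296)/1.048829 = 10.807538976
θ̈ = (g·sinθ − cosθ·temp)/(l·(4/3 − m·cos²θ/(M+m))) = -8.504364238
ẍ = temp − m·l·θ̈·cosθ/(M+m) = 12.238045006
Euler: x'=0.151697988+0.031107·0.755046229=0.175185211, ẋ'=0.755046229+0.031107·12.238045006=1.135735095
       θ'=0.119847790+0.031107·-0.834304583=0.093895077, θ̇'=-0.834304583+0.031107·-8.504364238=-1.098849841

(0.175185211, 1.135735095, 0.093895077, -1.098849841)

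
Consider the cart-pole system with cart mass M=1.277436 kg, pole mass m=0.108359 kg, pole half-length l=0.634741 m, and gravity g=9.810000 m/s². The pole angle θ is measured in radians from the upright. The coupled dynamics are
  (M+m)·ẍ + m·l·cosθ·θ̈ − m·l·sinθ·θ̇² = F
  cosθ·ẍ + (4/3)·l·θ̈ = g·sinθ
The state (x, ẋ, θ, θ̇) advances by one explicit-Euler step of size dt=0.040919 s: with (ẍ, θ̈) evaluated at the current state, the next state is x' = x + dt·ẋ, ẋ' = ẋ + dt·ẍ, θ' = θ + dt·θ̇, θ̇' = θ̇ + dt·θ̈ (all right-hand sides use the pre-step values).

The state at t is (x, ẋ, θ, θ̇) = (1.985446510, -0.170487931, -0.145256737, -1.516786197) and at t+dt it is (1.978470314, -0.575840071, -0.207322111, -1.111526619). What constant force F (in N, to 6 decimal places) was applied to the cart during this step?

F = -13.031051 N

ẍ = (ẋ'−ẋ)/dt = (-0.575840071−-0.170487931)/0.040919 = -9.906208
θ̈ = (θ̇'−θ̇)/dt = (-1.111526619−-1.516786197)/0.040919 = 9.903946
sinθ=-0.144746, cosθ=0.989469
F = (M+m)·ẍ + m·l·cosθ·θ̈ − m·l·sinθ·θ̇² = -13.727974 + 0.674019 − -0.022904 = -13.031051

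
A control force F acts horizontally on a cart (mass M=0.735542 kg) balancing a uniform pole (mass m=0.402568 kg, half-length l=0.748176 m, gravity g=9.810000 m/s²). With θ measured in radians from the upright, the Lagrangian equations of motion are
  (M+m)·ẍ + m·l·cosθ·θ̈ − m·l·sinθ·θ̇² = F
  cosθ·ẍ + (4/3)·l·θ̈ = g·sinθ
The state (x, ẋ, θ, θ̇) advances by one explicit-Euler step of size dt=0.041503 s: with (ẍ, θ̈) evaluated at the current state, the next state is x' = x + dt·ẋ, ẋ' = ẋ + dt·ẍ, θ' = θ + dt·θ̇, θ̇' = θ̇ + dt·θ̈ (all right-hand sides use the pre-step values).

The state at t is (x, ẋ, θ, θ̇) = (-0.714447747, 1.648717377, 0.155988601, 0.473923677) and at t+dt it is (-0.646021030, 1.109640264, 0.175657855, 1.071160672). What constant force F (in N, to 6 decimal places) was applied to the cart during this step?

F = -10.511685 N

ẍ = (ẋ'−ẋ)/dt = (1.109640264−1.648717377)/0.041503 = -12.988871
θ̈ = (θ̇'−θ̇)/dt = (1.071160672−0.473923677)/0.041503 = 14.390213
sinθ=0.155357, cosθ=0.987858
F = (M+m)·ẍ + m·l·cosθ·θ̈ − m·l·sinθ·θ̇² = -14.782764 + 4.281589 − 0.010510 = -10.511685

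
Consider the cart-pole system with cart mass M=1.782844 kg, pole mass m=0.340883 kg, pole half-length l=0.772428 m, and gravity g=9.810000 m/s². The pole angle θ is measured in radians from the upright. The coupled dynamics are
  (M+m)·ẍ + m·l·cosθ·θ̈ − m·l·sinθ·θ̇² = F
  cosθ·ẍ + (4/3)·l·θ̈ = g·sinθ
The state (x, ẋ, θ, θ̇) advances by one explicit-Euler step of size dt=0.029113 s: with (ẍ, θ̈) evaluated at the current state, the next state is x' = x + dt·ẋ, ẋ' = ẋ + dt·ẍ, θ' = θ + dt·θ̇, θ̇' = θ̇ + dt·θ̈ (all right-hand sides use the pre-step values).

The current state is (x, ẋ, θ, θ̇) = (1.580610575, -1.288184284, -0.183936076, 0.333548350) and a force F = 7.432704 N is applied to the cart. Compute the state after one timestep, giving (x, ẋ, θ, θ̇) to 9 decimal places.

sinθ=-0.182900660, cosθ=0.983131399
temp = (F + m·l·θ̇²·sinθ)/(M+m) = (7.432704 + -0.005357920)/2.123727 = 3.497316783
θ̈ = (g·sinθ − cosθ·temp)/(l·(4/3 − m·cos²θ/(M+m))) = -5.749656290
ẍ = temp − m·l·θ̈·cosθ/(M+m) = 4.198155545
Euler: x'=1.580610575+0.029113·-1.288184284=1.543107666, ẋ'=-1.288184284+0.029113·4.198155545=-1.165963382
       θ'=-0.183936076+0.029113·0.333548350=-0.174225483, θ̇'=0.333548350+0.029113·-5.749656290=0.166158606

(1.543107666, -1.165963382, -0.174225483, 0.166158606)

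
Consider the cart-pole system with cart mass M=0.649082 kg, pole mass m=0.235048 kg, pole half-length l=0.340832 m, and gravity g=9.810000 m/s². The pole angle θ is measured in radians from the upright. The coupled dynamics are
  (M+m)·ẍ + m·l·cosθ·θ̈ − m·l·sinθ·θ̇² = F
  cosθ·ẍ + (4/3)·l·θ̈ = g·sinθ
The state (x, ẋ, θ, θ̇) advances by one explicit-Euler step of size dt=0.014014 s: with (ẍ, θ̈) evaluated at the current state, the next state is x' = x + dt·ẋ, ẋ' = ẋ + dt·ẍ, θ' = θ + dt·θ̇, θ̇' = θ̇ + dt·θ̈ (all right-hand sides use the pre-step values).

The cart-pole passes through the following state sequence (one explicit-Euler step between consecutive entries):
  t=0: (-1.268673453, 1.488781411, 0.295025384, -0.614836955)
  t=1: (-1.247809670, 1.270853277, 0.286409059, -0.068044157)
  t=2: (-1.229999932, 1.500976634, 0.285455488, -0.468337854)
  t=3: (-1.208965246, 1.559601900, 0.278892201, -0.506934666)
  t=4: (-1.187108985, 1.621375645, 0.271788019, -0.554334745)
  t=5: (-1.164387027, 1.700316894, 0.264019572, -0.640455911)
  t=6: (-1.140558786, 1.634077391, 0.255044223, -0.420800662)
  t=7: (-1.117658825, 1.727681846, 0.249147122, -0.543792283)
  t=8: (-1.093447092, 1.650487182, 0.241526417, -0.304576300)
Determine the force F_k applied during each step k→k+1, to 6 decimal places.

step 0→1:
  ẍ = (ẋ'−ẋ)/dt = (1.270853277−1.488781411)/0.014014 = -15.550745
  θ̈ = (θ̇'−θ̇)/dt = (-0.068044157−-0.614836955)/0.014014 = 39.017611
  sinθ=0.290764, cosθ=0.956795
  F = (M+m)·ẍ + m·l·cosθ·θ̈ − m·l·sinθ·θ̇² = -13.748880 + 2.990724 − 0.008806 = -10.766961
step 1→2:
  ẍ = (ẋ'−ẋ)/dt = (1.500976634−1.270853277)/0.014014 = 16.420962
  θ̈ = (θ̇'−θ̇)/dt = (-0.468337854−-0.068044157)/0.014014 = -28.563843
  sinθ=0.282509, cosθ=0.959265
  F = (M+m)·ẍ + m·l·cosθ·θ̈ − m·l·sinθ·θ̇² = 14.518265 + -2.195088 − 0.000105 = 12.323072
step 2→3:
  ẍ = (ẋ'−ẋ)/dt = (1.559601900−1.500976634)/0.014014 = 4.183336
  θ̈ = (θ̇'−θ̇)/dt = (-0.506934666−-0.468337854)/0.014014 = -2.754161
  sinθ=0.281595, cosθ=0.959533
  F = (M+m)·ẍ + m·l·cosθ·θ̈ − m·l·sinθ·θ̇² = 3.698613 + -0.211712 − 0.004948 = 3.481952
step 3→4:
  ẍ = (ẋ'−ẋ)/dt = (1.621375645−1.559601900)/0.014014 = 4.408002
  θ̈ = (θ̇'−θ̇)/dt = (-0.554334745−-0.506934666)/0.014014 = -3.382338
  sinθ=0.275291, cosθ=0.961361
  F = (M+m)·ẍ + m·l·cosθ·θ̈ − m·l·sinθ·θ̇² = 3.897247 + -0.260496 − 0.005668 = 3.631084
step 4→5:
  ẍ = (ẋ'−ẋ)/dt = (1.700316894−1.621375645)/0.014014 = 5.633028
  θ̈ = (θ̇'−θ̇)/dt = (-0.640455911−-0.554334745)/0.014014 = -6.145366
  sinθ=0.268454, cosθ=0.963292
  F = (M+m)·ẍ + m·l·cosθ·θ̈ − m·l·sinθ·θ̇² = 4.980329 + -0.474245 − 0.006609 = 4.499475
step 5→6:
  ẍ = (ẋ'−ẋ)/dt = (1.634077391−1.700316894)/0.014014 = -4.726666
  θ̈ = (θ̇'−θ̇)/dt = (-0.420800662−-0.640455911)/0.014014 = 15.673987
  sinθ=0.260963, cosθ=0.965349
  F = (M+m)·ẍ + m·l·cosθ·θ̈ − m·l·sinθ·θ̇² = -4.178988 + 1.212162 − 0.008575 = -2.975401
step 6→7:
  ẍ = (ẋ'−ẋ)/dt = (1.727681846−1.634077391)/0.014014 = 6.679353
  θ̈ = (θ̇'−θ̇)/dt = (-0.543792283−-0.420800662)/0.014014 = -8.776339
  sinθ=0.252288, cosθ=0.967652
  F = (M+m)·ẍ + m·l·cosθ·θ̈ − m·l·sinθ·θ̇² = 5.905417 + -0.680346 − 0.003579 = 5.221492
step 7→8:
  ẍ = (ẋ'−ẋ)/dt = (1.650487182−1.727681846)/0.014014 = -5.508396
  θ̈ = (θ̇'−θ̇)/dt = (-0.304576300−-0.543792283)/0.014014 = 17.069786
  sinθ=0.246578, cosθ=0.969123
  F = (M+m)·ẍ + m·l·cosθ·θ̈ − m·l·sinθ·θ̇² = -4.870138 + 1.325269 − 0.005841 = -3.550711

F_0 = -10.766961 N
F_1 = 12.323072 N
F_2 = 3.481952 N
F_3 = 3.631084 N
F_4 = 4.499475 N
F_5 = -2.975401 N
F_6 = 5.221492 N
F_7 = -3.550711 N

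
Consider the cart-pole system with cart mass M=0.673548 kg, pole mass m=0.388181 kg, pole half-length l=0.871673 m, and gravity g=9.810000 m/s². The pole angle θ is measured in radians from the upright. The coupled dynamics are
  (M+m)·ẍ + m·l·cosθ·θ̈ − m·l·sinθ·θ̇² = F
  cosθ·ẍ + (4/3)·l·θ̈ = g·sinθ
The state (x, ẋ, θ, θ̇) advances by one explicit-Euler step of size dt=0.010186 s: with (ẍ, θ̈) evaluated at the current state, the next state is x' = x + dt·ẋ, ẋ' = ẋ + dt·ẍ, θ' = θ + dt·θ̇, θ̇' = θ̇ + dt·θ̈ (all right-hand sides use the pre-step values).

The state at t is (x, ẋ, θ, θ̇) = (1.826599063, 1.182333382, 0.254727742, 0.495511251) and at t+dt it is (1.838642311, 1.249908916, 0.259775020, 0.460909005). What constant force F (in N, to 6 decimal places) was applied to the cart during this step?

ẍ = (ẋ'−ẋ)/dt = (1.249908916−1.182333382)/0.010186 = 6.634158
θ̈ = (θ̇'−θ̇)/dt = (0.460909005−0.495511251)/0.010186 = -3.397040
sinθ=0.251982, cosθ=0.967732
F = (M+m)·ẍ + m·l·cosθ·θ̈ − m·l·sinθ·θ̇² = 7.043678 + -1.112355 − 0.020935 = 5.910388

F = 5.910388 N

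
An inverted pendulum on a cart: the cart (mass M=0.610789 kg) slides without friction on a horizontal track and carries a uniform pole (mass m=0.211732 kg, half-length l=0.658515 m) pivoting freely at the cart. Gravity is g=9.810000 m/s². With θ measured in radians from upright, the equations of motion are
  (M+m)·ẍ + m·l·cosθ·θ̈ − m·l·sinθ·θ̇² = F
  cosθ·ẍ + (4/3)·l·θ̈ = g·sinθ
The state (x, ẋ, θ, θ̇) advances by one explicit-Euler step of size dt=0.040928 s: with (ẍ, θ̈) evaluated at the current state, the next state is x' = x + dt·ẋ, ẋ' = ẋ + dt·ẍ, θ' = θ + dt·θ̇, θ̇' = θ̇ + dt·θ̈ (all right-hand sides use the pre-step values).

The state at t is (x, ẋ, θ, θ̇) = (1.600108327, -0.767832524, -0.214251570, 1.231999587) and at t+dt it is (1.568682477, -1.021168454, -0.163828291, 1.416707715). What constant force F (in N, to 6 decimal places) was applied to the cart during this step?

F = -4.431386 N

ẍ = (ẋ'−ẋ)/dt = (-1.021168454−-0.767832524)/0.040928 = -6.189795
θ̈ = (θ̇'−θ̇)/dt = (1.416707715−1.231999587)/0.040928 = 4.513002
sinθ=-0.212616, cosθ=0.977136
F = (M+m)·ẍ + m·l·cosθ·θ̈ − m·l·sinθ·θ̇² = -5.091236 + 0.614855 − -0.044996 = -4.431386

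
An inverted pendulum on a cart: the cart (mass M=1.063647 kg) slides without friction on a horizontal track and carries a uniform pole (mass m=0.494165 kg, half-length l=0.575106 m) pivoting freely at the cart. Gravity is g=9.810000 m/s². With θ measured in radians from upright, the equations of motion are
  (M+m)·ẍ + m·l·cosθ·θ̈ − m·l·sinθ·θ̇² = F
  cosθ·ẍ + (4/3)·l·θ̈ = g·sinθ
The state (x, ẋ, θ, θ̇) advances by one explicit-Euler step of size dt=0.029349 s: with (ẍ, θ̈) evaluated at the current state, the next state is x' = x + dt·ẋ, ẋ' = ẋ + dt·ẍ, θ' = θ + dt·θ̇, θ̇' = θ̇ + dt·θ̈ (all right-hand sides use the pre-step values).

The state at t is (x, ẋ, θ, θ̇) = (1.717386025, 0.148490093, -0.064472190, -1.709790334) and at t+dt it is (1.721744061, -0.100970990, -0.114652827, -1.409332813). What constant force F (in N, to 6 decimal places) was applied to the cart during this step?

F = -10.284190 N

ẍ = (ẋ'−ẋ)/dt = (-0.100970990−0.148490093)/0.029349 = -8.499815
θ̈ = (θ̇'−θ̇)/dt = (-1.409332813−-1.709790334)/0.029349 = 10.237402
sinθ=-0.064428, cosθ=0.997922
F = (M+m)·ẍ + m·l·cosθ·θ̈ − m·l·sinθ·θ̇² = -13.241114 + 2.903397 − -0.053528 = -10.284190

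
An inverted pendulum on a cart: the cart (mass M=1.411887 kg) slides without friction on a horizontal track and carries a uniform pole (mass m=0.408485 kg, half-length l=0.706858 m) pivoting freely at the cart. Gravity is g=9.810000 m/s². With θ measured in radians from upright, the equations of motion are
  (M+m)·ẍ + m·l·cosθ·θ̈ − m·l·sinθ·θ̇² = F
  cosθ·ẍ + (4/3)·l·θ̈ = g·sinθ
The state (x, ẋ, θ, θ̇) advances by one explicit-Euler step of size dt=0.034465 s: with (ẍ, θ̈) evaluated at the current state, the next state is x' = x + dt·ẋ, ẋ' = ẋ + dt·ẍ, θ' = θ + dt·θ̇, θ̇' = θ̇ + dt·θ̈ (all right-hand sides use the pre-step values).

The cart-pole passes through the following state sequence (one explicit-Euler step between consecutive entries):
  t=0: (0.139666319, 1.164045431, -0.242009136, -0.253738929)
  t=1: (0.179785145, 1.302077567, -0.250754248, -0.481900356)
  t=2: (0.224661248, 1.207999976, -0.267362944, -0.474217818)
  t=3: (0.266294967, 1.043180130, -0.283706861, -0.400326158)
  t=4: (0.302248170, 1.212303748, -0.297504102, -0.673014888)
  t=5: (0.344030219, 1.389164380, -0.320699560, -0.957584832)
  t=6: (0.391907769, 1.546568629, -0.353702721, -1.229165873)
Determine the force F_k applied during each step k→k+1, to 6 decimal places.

step 0→1:
  ẍ = (ẋ'−ẋ)/dt = (1.302077567−1.164045431)/0.034465 = 4.004995
  θ̈ = (θ̇'−θ̇)/dt = (-0.481900356−-0.253738929)/0.034465 = -6.620091
  sinθ=-0.239654, cosθ=0.970858
  F = (M+m)·ẍ + m·l·cosθ·θ̈ − m·l·sinθ·θ̇² = 7.290580 + -1.855787 − -0.004455 = 5.439248
step 1→2:
  ẍ = (ẋ'−ẋ)/dt = (1.207999976−1.302077567)/0.034465 = -2.729656
  θ̈ = (θ̇'−θ̇)/dt = (-0.474217818−-0.481900356)/0.034465 = 0.222908
  sinθ=-0.248135, cosθ=0.968726
  F = (M+m)·ẍ + m·l·cosθ·θ̈ − m·l·sinθ·θ̇² = -4.968989 + 0.062350 − -0.016638 = -4.890001
step 2→3:
  ẍ = (ẋ'−ẋ)/dt = (1.043180130−1.207999976)/0.034465 = -4.782238
  θ̈ = (θ̇'−θ̇)/dt = (-0.400326158−-0.474217818)/0.034465 = 2.143962
  sinθ=-0.264189, cosθ=0.964471
  F = (M+m)·ẍ + m·l·cosθ·θ̈ − m·l·sinθ·θ̇² = -8.705453 + 0.597055 − -0.017155 = -8.091243
step 3→4:
  ẍ = (ẋ'−ẋ)/dt = (1.212303748−1.043180130)/0.034465 = 4.907112
  θ̈ = (θ̇'−θ̇)/dt = (-0.673014888−-0.400326158)/0.034465 = -7.912048
  sinθ=-0.279916, cosθ=0.960024
  F = (M+m)·ẍ + m·l·cosθ·θ̈ − m·l·sinθ·θ̇² = 8.932769 + -2.193206 − -0.012953 = 6.752516
step 4→5:
  ẍ = (ẋ'−ẋ)/dt = (1.389164380−1.212303748)/0.034465 = 5.131601
  θ̈ = (θ̇'−θ̇)/dt = (-0.957584832−-0.673014888)/0.034465 = -8.256781
  sinθ=-0.293135, cosθ=0.956071
  F = (M+m)·ẍ + m·l·cosθ·θ̈ − m·l·sinθ·θ̇² = 9.341423 + -2.279341 − -0.038338 = 7.100420
step 5→6:
  ẍ = (ẋ'−ẋ)/dt = (1.546568629−1.389164380)/0.034465 = 4.567075
  θ̈ = (θ̇'−θ̇)/dt = (-1.229165873−-0.957584832)/0.034465 = -7.879908
  sinθ=-0.315231, cosθ=0.949015
  F = (M+m)·ẍ + m·l·cosθ·θ̈ − m·l·sinθ·θ̇² = 8.313776 + -2.159248 − -0.083462 = 6.237990

F_0 = 5.439248 N
F_1 = -4.890001 N
F_2 = -8.091243 N
F_3 = 6.752516 N
F_4 = 7.100420 N
F_5 = 6.237990 N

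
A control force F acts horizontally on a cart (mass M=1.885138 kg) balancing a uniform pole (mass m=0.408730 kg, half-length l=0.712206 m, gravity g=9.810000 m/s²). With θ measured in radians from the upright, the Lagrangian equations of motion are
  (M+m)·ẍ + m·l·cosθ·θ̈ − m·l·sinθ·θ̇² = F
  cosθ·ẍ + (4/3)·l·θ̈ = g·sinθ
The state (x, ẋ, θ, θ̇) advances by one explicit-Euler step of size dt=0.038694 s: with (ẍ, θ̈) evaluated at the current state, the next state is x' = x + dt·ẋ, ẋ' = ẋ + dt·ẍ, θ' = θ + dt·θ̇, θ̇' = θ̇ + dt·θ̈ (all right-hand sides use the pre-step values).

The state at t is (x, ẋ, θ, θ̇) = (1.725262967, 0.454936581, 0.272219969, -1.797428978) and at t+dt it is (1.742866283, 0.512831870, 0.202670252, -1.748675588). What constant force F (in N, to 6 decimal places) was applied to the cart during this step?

ẍ = (ẋ'−ẋ)/dt = (0.512831870−0.454936581)/0.038694 = 1.496234
θ̈ = (θ̇'−θ̇)/dt = (-1.748675588−-1.797428978)/0.038694 = 1.259973
sinθ=0.268870, cosθ=0.963176
F = (M+m)·ẍ + m·l·cosθ·θ̈ − m·l·sinθ·θ̇² = 3.432164 + 0.353272 − 0.252865 = 3.532571

F = 3.532571 N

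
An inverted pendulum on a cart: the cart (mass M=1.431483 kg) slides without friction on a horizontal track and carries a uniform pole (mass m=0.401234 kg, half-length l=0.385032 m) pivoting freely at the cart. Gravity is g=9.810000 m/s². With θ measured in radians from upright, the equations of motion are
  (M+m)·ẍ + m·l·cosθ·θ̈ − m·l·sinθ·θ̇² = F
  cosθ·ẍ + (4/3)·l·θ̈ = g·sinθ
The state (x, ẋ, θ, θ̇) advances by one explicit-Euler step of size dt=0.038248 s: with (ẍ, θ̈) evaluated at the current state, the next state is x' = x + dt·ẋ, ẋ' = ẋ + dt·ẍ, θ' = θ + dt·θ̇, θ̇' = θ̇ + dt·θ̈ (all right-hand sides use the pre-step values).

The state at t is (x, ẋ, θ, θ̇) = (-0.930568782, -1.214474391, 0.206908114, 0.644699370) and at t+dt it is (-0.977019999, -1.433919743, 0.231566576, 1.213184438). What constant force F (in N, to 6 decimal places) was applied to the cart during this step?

ẍ = (ẋ'−ẋ)/dt = (-1.433919743−-1.214474391)/0.038248 = -5.737433
θ̈ = (θ̇'−θ̇)/dt = (1.213184438−0.644699370)/0.038248 = 14.863132
sinθ=0.205435, cosθ=0.978671
F = (M+m)·ẍ + m·l·cosθ·θ̈ − m·l·sinθ·θ̇² = -10.515092 + 2.247199 − 0.013191 = -8.281084

F = -8.281084 N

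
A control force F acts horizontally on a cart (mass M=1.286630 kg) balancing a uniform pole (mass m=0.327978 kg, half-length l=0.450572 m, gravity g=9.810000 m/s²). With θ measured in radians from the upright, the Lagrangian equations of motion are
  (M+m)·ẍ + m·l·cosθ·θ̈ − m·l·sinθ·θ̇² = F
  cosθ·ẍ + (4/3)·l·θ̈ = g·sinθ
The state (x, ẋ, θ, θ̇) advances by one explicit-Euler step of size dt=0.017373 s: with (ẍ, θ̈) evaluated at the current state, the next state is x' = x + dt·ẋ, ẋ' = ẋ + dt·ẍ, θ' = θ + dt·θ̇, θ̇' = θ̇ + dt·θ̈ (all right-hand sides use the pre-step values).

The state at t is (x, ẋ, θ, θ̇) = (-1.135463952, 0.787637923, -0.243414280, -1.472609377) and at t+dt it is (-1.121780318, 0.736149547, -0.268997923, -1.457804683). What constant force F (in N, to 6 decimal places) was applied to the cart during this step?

ẍ = (ẋ'−ẋ)/dt = (0.736149547−0.787637923)/0.017373 = -2.963701
θ̈ = (θ̇'−θ̇)/dt = (-1.457804683−-1.472609377)/0.017373 = 0.852167
sinθ=-0.241018, cosθ=0.970521
F = (M+m)·ẍ + m·l·cosθ·θ̈ − m·l·sinθ·θ̇² = -4.785215 + 0.122219 − -0.077238 = -4.585758

F = -4.585758 N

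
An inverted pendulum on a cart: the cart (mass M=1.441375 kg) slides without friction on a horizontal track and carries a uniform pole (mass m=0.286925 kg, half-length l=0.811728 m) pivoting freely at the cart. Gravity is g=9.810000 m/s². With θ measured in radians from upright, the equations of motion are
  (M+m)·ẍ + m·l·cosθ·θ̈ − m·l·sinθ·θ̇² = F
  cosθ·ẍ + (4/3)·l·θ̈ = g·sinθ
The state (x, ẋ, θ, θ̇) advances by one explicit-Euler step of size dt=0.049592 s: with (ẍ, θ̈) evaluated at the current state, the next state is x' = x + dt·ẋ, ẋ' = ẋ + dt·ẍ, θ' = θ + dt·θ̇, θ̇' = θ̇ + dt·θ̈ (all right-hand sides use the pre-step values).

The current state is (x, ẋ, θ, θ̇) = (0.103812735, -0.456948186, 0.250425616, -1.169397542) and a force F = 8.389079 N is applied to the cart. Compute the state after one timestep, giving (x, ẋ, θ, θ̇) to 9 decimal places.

sinθ=0.247816321, cosθ=0.968807035
temp = (F + m·l·θ̇²·sinθ)/(M+m) = (8.389079 + 0.078928378)/1.728300 = 4.899616605
θ̈ = (g·sinθ − cosθ·temp)/(l·(4/3 − m·cos²θ/(M+m))) = -2.422740734
ẍ = temp − m·l·θ̈·cosθ/(M+m) = 5.215920115
Euler: x'=0.103812735+0.049592·-0.456948186=0.081151761, ẋ'=-0.456948186+0.049592·5.215920115=-0.198280276
       θ'=0.250425616+0.049592·-1.169397542=0.192432853, θ̇'=-1.169397542+0.049592·-2.422740734=-1.289546100

(0.081151761, -0.198280276, 0.192432853, -1.289546100)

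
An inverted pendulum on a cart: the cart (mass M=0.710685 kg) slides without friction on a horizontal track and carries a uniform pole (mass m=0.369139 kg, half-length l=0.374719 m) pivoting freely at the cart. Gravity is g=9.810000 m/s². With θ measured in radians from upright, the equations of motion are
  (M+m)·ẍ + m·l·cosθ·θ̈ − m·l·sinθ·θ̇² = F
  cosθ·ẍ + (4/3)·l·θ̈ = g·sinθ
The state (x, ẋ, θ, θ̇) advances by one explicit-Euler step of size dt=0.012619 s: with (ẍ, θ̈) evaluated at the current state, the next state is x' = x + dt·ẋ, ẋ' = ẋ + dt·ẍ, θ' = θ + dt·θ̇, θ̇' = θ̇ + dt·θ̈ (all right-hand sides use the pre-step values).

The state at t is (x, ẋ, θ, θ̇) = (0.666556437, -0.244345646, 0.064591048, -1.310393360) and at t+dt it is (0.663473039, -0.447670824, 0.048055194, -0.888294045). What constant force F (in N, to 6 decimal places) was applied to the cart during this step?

ẍ = (ẋ'−ẋ)/dt = (-0.447670824−-0.244345646)/0.012619 = -16.112622
θ̈ = (θ̇'−θ̇)/dt = (-0.888294045−-1.310393360)/0.012619 = 33.449506
sinθ=0.064546, cosθ=0.997915
F = (M+m)·ẍ + m·l·cosθ·θ̈ − m·l·sinθ·θ̇² = -17.398796 + 4.617201 − 0.015331 = -12.796926

F = -12.796926 N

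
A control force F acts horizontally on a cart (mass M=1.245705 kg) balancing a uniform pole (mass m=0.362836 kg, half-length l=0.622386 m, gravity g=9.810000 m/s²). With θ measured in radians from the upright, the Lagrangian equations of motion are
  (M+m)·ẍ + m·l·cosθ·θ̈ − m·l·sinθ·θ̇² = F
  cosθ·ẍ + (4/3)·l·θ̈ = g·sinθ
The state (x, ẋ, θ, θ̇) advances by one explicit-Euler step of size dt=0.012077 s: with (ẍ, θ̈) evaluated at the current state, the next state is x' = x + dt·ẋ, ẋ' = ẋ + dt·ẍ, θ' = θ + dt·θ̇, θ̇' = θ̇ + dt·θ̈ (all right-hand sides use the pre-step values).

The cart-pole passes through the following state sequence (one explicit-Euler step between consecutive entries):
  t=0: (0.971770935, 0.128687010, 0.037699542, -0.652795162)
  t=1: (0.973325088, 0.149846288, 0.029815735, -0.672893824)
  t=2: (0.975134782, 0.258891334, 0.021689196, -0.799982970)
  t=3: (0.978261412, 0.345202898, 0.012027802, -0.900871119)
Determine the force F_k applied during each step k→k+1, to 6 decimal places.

step 0→1:
  ẍ = (ẋ'−ẋ)/dt = (0.149846288−0.128687010)/0.012077 = 1.752031
  θ̈ = (θ̇'−θ̇)/dt = (-0.672893824−-0.652795162)/0.012077 = -1.664210
  sinθ=0.037691, cosθ=0.999289
  F = (M+m)·ẍ + m·l·cosθ·θ̈ − m·l·sinθ·θ̇² = 2.818214 + -0.375552 − 0.003627 = 2.439035
step 1→2:
  ẍ = (ẋ'−ẋ)/dt = (0.258891334−0.149846288)/0.012077 = 9.029150
  θ̈ = (θ̇'−θ̇)/dt = (-0.799982970−-0.672893824)/0.012077 = -10.523238
  sinθ=0.029811, cosθ=0.999556
  F = (M+m)·ẍ + m·l·cosθ·θ̈ − m·l·sinθ·θ̇² = 14.523758 + -2.375344 − 0.003048 = 12.145366
step 2→3:
  ẍ = (ẋ'−ẋ)/dt = (0.345202898−0.258891334)/0.012077 = 7.146772
  θ̈ = (θ̇'−θ̇)/dt = (-0.900871119−-0.799982970)/0.012077 = -8.353743
  sinθ=0.021687, cosθ=0.999765
  F = (M+m)·ẍ + m·l·cosθ·θ̈ − m·l·sinθ·θ̇² = 11.495876 + -1.886032 − 0.003134 = 9.606709

F_0 = 2.439035 N
F_1 = 12.145366 N
F_2 = 9.606709 N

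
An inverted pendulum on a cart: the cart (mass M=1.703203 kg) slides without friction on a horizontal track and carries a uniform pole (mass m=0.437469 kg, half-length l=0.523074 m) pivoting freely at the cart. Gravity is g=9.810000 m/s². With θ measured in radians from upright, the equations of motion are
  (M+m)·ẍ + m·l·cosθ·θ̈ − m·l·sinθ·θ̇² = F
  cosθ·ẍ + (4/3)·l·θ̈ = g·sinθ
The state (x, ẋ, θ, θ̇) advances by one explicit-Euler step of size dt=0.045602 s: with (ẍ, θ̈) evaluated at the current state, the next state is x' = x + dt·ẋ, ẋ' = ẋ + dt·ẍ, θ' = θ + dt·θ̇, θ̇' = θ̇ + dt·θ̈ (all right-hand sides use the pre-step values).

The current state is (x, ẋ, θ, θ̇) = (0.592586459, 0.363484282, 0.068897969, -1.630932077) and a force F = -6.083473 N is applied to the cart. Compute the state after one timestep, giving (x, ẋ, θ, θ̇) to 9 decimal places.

sinθ=0.068843473, cosθ=0.997627474
temp = (F + m·l·θ̇²·sinθ)/(M+m) = (-6.083473 + 0.041902983)/2.140672 = -2.822277312
θ̈ = (g·sinθ − cosθ·temp)/(l·(4/3 − m·cos²θ/(M+m))) = 5.906400007
ẍ = temp − m·l·θ̈·cosθ/(M+m) = -3.452148212
Euler: x'=0.592586459+0.045602·0.363484282=0.609162069, ẋ'=0.363484282+0.045602·-3.452148212=0.206059419
       θ'=0.068897969+0.045602·-1.630932077=-0.005475796, θ̇'=-1.630932077+0.045602·5.906400007=-1.361588424

(0.609162069, 0.206059419, -0.005475796, -1.361588424)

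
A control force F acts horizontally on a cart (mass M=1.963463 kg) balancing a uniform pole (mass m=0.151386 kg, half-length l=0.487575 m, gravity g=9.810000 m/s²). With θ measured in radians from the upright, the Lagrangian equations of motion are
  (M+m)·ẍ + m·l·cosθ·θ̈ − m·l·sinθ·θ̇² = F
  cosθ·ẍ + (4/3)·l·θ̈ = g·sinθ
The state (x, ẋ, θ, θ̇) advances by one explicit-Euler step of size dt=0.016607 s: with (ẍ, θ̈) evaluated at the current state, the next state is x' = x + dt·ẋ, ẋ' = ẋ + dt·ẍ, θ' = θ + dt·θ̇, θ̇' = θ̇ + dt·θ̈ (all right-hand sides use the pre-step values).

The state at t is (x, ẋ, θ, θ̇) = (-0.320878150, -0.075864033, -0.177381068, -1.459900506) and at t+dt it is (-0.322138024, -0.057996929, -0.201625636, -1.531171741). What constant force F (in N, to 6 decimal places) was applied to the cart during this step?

ẍ = (ẋ'−ẋ)/dt = (-0.057996929−-0.075864033)/0.016607 = 1.075878
θ̈ = (θ̇'−θ̇)/dt = (-1.531171741−-1.459900506)/0.016607 = -4.291638
sinθ=-0.176452, cosθ=0.984309
F = (M+m)·ẍ + m·l·cosθ·θ̈ − m·l·sinθ·θ̇² = 2.275319 + -0.311804 − -0.027759 = 1.991274

F = 1.991274 N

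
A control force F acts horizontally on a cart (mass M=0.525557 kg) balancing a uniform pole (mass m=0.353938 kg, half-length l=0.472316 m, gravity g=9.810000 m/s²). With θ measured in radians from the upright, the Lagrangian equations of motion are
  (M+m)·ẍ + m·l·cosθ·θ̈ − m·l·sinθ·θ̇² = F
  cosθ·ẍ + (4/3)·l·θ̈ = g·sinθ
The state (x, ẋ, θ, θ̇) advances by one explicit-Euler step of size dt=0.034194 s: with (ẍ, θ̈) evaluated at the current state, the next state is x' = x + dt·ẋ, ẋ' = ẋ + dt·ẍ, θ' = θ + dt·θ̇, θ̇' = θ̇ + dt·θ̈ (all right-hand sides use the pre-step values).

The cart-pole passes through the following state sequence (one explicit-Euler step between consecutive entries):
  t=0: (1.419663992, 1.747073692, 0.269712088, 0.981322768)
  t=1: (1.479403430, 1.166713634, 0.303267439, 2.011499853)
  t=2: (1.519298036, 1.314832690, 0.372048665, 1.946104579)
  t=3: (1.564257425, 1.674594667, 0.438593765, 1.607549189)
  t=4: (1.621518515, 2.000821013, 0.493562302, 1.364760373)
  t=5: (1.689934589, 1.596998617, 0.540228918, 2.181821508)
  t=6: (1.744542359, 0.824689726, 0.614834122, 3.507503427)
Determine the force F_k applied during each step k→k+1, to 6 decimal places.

step 0→1:
  ẍ = (ẋ'−ẋ)/dt = (1.166713634−1.747073692)/0.034194 = -16.972570
  θ̈ = (θ̇'−θ̇)/dt = (2.011499853−0.981322768)/0.034194 = 30.127422
  sinθ=0.266454, cosθ=0.963848
  F = (M+m)·ẍ + m·l·cosθ·θ̈ − m·l·sinθ·θ̇² = -14.927290 + 4.854340 − 0.042895 = -10.115845
step 1→2:
  ẍ = (ẋ'−ẋ)/dt = (1.314832690−1.166713634)/0.034194 = 4.331726
  θ̈ = (θ̇'−θ̇)/dt = (1.946104579−2.011499853)/0.034194 = -1.912478
  sinθ=0.298640, cosθ=0.954366
  F = (M+m)·ẍ + m·l·cosθ·θ̈ − m·l·sinθ·θ̇² = 3.809732 + -0.305120 − 0.201998 = 3.302613
step 2→3:
  ẍ = (ẋ'−ẋ)/dt = (1.674594667−1.314832690)/0.034194 = 10.521202
  θ̈ = (θ̇'−θ̇)/dt = (1.607549189−1.946104579)/0.034194 = -9.901017
  sinθ=0.363525, cosθ=0.931585
  F = (M+m)·ẍ + m·l·cosθ·θ̈ − m·l·sinθ·θ̇² = 9.253344 + -1.541920 − 0.230158 = 7.481266
step 3→4:
  ẍ = (ẋ'−ẋ)/dt = (2.000821013−1.674594667)/0.034194 = 9.540456
  θ̈ = (θ̇'−θ̇)/dt = (1.364760373−1.607549189)/0.034194 = -7.100334
  sinθ=0.424667, cosθ=0.905350
  F = (M+m)·ẍ + m·l·cosθ·θ̈ − m·l·sinθ·θ̇² = 8.390783 + -1.074620 − 0.183458 = 7.132705
step 4→5:
  ẍ = (ẋ'−ẋ)/dt = (1.596998617−2.000821013)/0.034194 = -11.809744
  θ̈ = (θ̇'−θ̇)/dt = (2.181821508−1.364760373)/0.034194 = 23.894869
  sinθ=0.473766, cosθ=0.880651
  F = (M+m)·ẍ + m·l·cosθ·θ̈ − m·l·sinθ·θ̇² = -10.386611 + 3.517776 − 0.147515 = -7.016350
step 5→6:
  ẍ = (ẋ'−ẋ)/dt = (0.824689726−1.596998617)/0.034194 = -22.586094
  θ̈ = (θ̇'−θ̇)/dt = (3.507503427−2.181821508)/0.034194 = 38.769431
  sinθ=0.514332, cosθ=0.857591
  F = (M+m)·ẍ + m·l·cosθ·θ̈ − m·l·sinθ·θ̇² = -19.864357 + 5.558140 − 0.409300 = -14.715517

F_0 = -10.115845 N
F_1 = 3.302613 N
F_2 = 7.481266 N
F_3 = 7.132705 N
F_4 = -7.016350 N
F_5 = -14.715517 N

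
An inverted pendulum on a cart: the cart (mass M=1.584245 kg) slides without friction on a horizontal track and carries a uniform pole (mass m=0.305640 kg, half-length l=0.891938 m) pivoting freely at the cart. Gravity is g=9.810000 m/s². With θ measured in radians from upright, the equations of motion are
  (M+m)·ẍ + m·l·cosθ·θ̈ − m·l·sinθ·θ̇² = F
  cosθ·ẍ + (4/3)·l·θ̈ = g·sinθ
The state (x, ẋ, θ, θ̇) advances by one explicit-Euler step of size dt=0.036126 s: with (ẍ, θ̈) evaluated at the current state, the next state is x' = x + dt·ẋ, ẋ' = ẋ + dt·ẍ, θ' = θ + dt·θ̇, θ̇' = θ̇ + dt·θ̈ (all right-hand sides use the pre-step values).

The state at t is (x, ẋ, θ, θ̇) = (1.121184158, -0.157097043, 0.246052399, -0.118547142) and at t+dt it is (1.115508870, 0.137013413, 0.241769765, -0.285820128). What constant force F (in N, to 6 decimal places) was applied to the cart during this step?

F = 14.160827 N

ẍ = (ẋ'−ẋ)/dt = (0.137013413−-0.157097043)/0.036126 = 8.141241
θ̈ = (θ̇'−θ̇)/dt = (-0.285820128−-0.118547142)/0.036126 = -4.630266
sinθ=0.243577, cosθ=0.969882
F = (M+m)·ẍ + m·l·cosθ·θ̈ − m·l·sinθ·θ̇² = 15.386008 + -1.224248 − 0.000933 = 14.160827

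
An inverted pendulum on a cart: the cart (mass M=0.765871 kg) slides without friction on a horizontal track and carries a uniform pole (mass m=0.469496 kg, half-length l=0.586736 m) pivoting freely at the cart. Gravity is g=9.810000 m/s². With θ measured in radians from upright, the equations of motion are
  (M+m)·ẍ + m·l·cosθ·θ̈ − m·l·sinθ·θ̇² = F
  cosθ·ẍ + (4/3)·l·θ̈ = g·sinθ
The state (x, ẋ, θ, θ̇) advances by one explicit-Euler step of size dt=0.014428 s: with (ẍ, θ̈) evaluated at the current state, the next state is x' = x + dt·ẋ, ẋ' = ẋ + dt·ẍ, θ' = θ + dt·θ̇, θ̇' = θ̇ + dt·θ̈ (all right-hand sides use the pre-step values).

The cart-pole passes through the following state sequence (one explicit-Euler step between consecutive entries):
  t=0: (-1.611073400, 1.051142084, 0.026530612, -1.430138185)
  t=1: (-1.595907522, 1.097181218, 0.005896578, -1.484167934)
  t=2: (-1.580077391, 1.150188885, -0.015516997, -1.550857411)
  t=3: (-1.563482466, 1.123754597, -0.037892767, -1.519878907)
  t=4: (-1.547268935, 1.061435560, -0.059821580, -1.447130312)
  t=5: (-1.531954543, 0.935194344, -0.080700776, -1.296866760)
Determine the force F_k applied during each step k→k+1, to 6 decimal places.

step 0→1:
  ẍ = (ẋ'−ẋ)/dt = (1.097181218−1.051142084)/0.014428 = 3.190957
  θ̈ = (θ̇'−θ̇)/dt = (-1.484167934−-1.430138185)/0.014428 = -3.744784
  sinθ=0.026527, cosθ=0.999648
  F = (M+m)·ẍ + m·l·cosθ·θ̈ − m·l·sinθ·θ̇² = 3.942004 + -1.031213 − 0.014946 = 2.895844
step 1→2:
  ẍ = (ẋ'−ẋ)/dt = (1.150188885−1.097181218)/0.014428 = 3.673944
  θ̈ = (θ̇'−θ̇)/dt = (-1.550857411−-1.484167934)/0.014428 = -4.622226
  sinθ=0.005897, cosθ=0.999983
  F = (M+m)·ẍ + m·l·cosθ·θ̈ − m·l·sinθ·θ̇² = 4.538669 + -1.273263 − 0.003578 = 3.261828
step 2→3:
  ẍ = (ẋ'−ẋ)/dt = (1.123754597−1.150188885)/0.014428 = -1.832152
  θ̈ = (θ̇'−θ̇)/dt = (-1.519878907−-1.550857411)/0.014428 = 2.147110
  sinθ=-0.015516, cosθ=0.999880
  F = (M+m)·ẍ + m·l·cosθ·θ̈ − m·l·sinθ·θ̇² = -2.263380 + 0.591394 − -0.010280 = -1.661706
step 3→4:
  ẍ = (ẋ'−ẋ)/dt = (1.061435560−1.123754597)/0.014428 = -4.319312
  θ̈ = (θ̇'−θ̇)/dt = (-1.447130312−-1.519878907)/0.014428 = 5.042182
  sinθ=-0.037884, cosθ=0.999282
  F = (M+m)·ẍ + m·l·cosθ·θ̈ − m·l·sinθ·θ̇² = -5.335936 + 1.387974 − -0.024107 = -3.923855
step 4→5:
  ẍ = (ẋ'−ẋ)/dt = (0.935194344−1.061435560)/0.014428 = -8.749738
  θ̈ = (θ̇'−θ̇)/dt = (-1.296866760−-1.447130312)/0.014428 = 10.414718
  sinθ=-0.059786, cosθ=0.998211
  F = (M+m)·ẍ + m·l·cosθ·θ̈ − m·l·sinθ·θ̇² = -10.809137 + 2.863813 − -0.034490 = -7.910835

F_0 = 2.895844 N
F_1 = 3.261828 N
F_2 = -1.661706 N
F_3 = -3.923855 N
F_4 = -7.910835 N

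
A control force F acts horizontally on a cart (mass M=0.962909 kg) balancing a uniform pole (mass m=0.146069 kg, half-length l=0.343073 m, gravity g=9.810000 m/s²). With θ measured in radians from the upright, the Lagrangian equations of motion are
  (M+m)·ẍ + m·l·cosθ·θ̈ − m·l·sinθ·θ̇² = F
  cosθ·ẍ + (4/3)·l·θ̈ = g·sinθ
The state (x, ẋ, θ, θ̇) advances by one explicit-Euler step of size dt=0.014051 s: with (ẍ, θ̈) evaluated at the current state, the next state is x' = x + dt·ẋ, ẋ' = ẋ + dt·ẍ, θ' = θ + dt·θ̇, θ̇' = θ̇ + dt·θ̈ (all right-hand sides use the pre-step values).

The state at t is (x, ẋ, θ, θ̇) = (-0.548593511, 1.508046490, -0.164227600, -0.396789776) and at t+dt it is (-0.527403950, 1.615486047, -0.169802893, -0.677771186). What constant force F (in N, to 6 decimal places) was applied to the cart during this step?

ẍ = (ẋ'−ẋ)/dt = (1.615486047−1.508046490)/0.014051 = 7.646399
θ̈ = (θ̇'−θ̇)/dt = (-0.677771186−-0.396789776)/0.014051 = -19.997254
sinθ=-0.163490, cosθ=0.986545
F = (M+m)·ẍ + m·l·cosθ·θ̈ − m·l·sinθ·θ̇² = 8.479689 + -0.988626 − -0.001290 = 7.492353

F = 7.492353 N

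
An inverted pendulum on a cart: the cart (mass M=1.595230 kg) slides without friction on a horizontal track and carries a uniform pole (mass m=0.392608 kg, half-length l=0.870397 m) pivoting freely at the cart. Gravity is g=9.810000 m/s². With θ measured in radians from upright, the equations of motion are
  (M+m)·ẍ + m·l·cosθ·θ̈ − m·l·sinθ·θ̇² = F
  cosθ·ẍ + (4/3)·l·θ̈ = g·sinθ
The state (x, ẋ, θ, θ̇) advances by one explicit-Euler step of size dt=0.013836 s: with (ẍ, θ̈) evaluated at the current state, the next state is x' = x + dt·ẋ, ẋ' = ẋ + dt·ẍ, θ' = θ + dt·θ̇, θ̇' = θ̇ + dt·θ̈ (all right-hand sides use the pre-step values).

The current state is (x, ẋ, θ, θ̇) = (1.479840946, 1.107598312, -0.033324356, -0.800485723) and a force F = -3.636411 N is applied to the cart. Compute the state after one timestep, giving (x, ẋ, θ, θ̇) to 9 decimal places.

(1.495165676, 1.078618455, -0.044399876, -0.779425117)

sinθ=-0.033318188, cosθ=0.999444795
temp = (F + m·l·θ̇²·sinθ)/(M+m) = (-3.636411 + -0.007295668)/1.987838 = -1.832999806
θ̈ = (g·sinθ − cosθ·temp)/(l·(4/3 − m·cos²θ/(M+m))) = 1.522160027
ẍ = temp − m·l·θ̈·cosθ/(M+m) = -2.094525682
Euler: x'=1.479840946+0.013836·1.107598312=1.495165676, ẋ'=1.107598312+0.013836·-2.094525682=1.078618455
       θ'=-0.033324356+0.013836·-0.800485723=-0.044399876, θ̇'=-0.800485723+0.013836·1.522160027=-0.779425117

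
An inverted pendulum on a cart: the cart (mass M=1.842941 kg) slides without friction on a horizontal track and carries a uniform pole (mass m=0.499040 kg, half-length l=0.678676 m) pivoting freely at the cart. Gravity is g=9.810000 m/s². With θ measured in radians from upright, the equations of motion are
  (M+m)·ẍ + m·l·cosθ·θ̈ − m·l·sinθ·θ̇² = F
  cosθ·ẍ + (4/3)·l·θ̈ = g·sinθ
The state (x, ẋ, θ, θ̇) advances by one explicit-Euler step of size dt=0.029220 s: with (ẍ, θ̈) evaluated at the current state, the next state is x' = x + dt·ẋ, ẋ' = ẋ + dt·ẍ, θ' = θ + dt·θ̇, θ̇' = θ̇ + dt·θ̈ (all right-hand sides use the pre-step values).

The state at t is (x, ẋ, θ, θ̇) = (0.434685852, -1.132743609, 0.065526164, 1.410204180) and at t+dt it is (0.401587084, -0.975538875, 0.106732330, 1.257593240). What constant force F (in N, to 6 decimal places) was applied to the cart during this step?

ẍ = (ẋ'−ẋ)/dt = (-0.975538875−-1.132743609)/0.029220 = 5.380039
θ̈ = (θ̇'−θ̇)/dt = (1.257593240−1.410204180)/0.029220 = -5.222825
sinθ=0.065479, cosθ=0.997854
F = (M+m)·ẍ + m·l·cosθ·θ̈ − m·l·sinθ·θ̇² = 12.599949 + -1.765104 − 0.044103 = 10.790742

F = 10.790742 N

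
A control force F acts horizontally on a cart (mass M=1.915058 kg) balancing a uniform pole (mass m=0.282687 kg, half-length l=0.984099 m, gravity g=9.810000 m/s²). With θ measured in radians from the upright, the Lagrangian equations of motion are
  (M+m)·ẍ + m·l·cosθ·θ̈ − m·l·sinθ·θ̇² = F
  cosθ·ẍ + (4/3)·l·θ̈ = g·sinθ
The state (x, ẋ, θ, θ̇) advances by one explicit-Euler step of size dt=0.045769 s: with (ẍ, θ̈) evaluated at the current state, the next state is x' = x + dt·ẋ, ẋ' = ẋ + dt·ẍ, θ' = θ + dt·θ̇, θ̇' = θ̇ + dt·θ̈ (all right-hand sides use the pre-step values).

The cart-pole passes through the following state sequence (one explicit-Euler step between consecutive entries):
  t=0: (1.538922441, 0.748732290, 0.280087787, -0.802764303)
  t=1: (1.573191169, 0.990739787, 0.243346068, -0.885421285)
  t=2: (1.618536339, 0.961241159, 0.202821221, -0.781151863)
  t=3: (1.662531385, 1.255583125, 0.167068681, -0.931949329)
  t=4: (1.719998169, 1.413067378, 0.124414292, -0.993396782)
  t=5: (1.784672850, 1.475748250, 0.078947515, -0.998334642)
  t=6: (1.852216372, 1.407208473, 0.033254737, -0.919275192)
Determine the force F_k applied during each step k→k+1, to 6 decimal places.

step 0→1:
  ẍ = (ẋ'−ẋ)/dt = (0.990739787−0.748732290)/0.045769 = 5.287585
  θ̈ = (θ̇'−θ̇)/dt = (-0.885421285−-0.802764303)/0.045769 = -1.805960
  sinθ=0.276440, cosθ=0.961031
  F = (M+m)·ẍ + m·l·cosθ·θ̈ − m·l·sinθ·θ̇² = 11.620764 + -0.482826 − 0.049559 = 11.088380
step 1→2:
  ẍ = (ẋ'−ẋ)/dt = (0.961241159−0.990739787)/0.045769 = -0.644511
  θ̈ = (θ̇'−θ̇)/dt = (-0.781151863−-0.885421285)/0.045769 = 2.278167
  sinθ=0.240951, cosθ=0.970537
  F = (M+m)·ẍ + m·l·cosθ·θ̈ − m·l·sinθ·θ̇² = -1.416471 + 0.615095 − 0.052550 = -0.853926
step 2→3:
  ẍ = (ẋ'−ẋ)/dt = (1.255583125−0.961241159)/0.045769 = 6.431033
  θ̈ = (θ̇'−θ̇)/dt = (-0.931949329−-0.781151863)/0.045769 = -3.294751
  sinθ=0.201434, cosθ=0.979502
  F = (M+m)·ẍ + m·l·cosθ·θ̈ − m·l·sinθ·θ̇² = 14.133771 + -0.897786 − 0.034194 = 13.201792
step 3→4:
  ẍ = (ẋ'−ẋ)/dt = (1.413067378−1.255583125)/0.045769 = 3.440850
  θ̈ = (θ̇'−θ̇)/dt = (-0.993396782−-0.931949329)/0.045769 = -1.342556
  sinθ=0.166293, cosθ=0.986076
  F = (M+m)·ẍ + m·l·cosθ·θ̈ − m·l·sinθ·θ̇² = 7.562110 + -0.368288 − 0.040179 = 7.153643
step 4→5:
  ẍ = (ẋ'−ẋ)/dt = (1.475748250−1.413067378)/0.045769 = 1.369505
  θ̈ = (θ̇'−θ̇)/dt = (-0.998334642−-0.993396782)/0.045769 = -0.107887
  sinθ=0.124094, cosθ=0.992271
  F = (M+m)·ẍ + m·l·cosθ·θ̈ − m·l·sinθ·θ̇² = 3.009823 + -0.029781 − 0.034067 = 2.945974
step 5→6:
  ẍ = (ẋ'−ẋ)/dt = (1.407208473−1.475748250)/0.045769 = -1.497515
  θ̈ = (θ̇'−θ̇)/dt = (-0.919275192−-0.998334642)/0.045769 = 1.727358
  sinθ=0.078866, cosθ=0.996885
  F = (M+m)·ẍ + m·l·cosθ·θ̈ − m·l·sinθ·θ̇² = -3.291157 + 0.479040 − 0.021867 = -2.833983

F_0 = 11.088380 N
F_1 = -0.853926 N
F_2 = 13.201792 N
F_3 = 7.153643 N
F_4 = 2.945974 N
F_5 = -2.833983 N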